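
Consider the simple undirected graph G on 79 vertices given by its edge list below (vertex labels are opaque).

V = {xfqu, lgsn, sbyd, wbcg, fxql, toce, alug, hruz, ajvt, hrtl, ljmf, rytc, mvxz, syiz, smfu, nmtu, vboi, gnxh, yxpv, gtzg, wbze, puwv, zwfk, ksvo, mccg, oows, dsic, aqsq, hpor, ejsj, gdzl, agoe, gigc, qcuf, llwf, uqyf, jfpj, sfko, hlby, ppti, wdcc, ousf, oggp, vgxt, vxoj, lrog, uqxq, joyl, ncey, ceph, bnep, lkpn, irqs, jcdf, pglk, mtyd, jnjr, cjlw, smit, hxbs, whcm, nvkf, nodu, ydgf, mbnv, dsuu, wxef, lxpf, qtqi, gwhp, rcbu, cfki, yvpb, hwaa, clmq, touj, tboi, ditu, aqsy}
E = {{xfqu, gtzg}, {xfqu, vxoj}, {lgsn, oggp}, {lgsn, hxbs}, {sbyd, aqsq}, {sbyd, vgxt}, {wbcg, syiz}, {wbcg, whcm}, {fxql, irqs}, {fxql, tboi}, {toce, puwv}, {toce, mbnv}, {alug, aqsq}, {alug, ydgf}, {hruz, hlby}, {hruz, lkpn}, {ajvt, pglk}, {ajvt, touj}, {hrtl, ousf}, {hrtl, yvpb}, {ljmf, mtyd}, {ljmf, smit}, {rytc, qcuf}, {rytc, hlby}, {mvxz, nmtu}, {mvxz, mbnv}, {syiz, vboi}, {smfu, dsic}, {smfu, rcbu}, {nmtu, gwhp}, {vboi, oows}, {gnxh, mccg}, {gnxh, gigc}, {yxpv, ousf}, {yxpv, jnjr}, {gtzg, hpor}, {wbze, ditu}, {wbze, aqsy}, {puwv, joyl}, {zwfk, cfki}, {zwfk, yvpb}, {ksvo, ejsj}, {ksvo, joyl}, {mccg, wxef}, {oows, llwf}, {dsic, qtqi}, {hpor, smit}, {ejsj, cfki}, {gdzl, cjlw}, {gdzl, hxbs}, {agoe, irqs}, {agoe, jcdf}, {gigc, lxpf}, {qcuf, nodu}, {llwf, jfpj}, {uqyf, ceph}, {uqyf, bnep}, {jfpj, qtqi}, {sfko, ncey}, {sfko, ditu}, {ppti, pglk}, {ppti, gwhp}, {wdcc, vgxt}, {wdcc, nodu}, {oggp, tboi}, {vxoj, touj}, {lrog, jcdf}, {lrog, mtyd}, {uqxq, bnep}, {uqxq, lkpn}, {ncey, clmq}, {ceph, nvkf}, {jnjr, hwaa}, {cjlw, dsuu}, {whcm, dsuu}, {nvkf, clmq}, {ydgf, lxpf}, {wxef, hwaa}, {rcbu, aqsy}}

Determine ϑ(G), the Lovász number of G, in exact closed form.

79*cos(pi/79)/(cos(pi/79) + 1)

deg(mtyd) = 2; N(mtyd) = {ljmf, lrog}.
deg(dsuu) = 2; N(dsuu) = {cjlw, whcm}.
N(ncey) = {sfko, clmq}, |N(ncey)| = 2.
deg(smfu) = 2; N(smfu) = {dsic, rcbu}.
G on 79 vertices is 2-regular; a single 79-cycle (edge-transitive).
A has 40 distinct eigenvalues ≈ [2.0, 1.9937, 1.9748, 1.9433, 1.8996, 1.8439, 1.7766, 1.698, 1.6086, 1.5091, 1.4001, 1.2822, 1.1562, 1.0229, 0.8831, 0.7377, 0.5877, 0.434, 0.2775, 0.1192, -0.0398, -0.1985, -0.356, -0.5112, -0.6632, -0.8111, -0.9537, -1.0904, -1.2202, -1.3422, -1.4558, -1.5601, -1.6546, -1.7386, -1.8117, -1.8733, -1.923, -1.9606, -1.9858, -1.9984].
With N=79: ϑ(G) = 79·(-(-1)*2*cos(pi/79))/(2−(-2*cos(pi/79))) = 79*cos(pi/79)/(cos(pi/79) + 1).
= 39.484379… (decimal).
Sandwich: α(G)=39 ≤ ϑ(G)=79*cos(pi/79)/(cos(pi/79) + 1) ≤ χ(Ḡ)=40 (both strict).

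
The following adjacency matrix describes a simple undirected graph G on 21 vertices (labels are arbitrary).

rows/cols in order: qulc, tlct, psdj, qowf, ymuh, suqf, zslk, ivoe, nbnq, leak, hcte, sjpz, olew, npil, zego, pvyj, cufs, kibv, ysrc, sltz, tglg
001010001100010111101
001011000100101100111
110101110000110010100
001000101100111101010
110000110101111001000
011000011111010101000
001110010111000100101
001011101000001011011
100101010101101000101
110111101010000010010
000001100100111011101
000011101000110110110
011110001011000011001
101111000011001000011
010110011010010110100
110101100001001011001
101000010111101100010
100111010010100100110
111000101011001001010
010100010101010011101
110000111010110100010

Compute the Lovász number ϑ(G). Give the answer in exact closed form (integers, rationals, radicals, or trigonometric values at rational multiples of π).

Vertex ysrc has 10 neighbors: qulc, tlct, psdj, zslk, nbnq, hcte, sjpz, zego, kibv, sltz.
Vertex psdj has 10 neighbors: qulc, tlct, qowf, suqf, zslk, ivoe, olew, npil, cufs, ysrc.
N(sjpz) = {ymuh, suqf, zslk, nbnq, olew, npil, pvyj, cufs, ysrc, sltz}, |N(sjpz)| = 10.
N(hcte) = {suqf, zslk, leak, olew, npil, zego, cufs, kibv, ysrc, tglg}, |N(hcte)| = 10.
21-vertex 10-regular graph: Kneser-type, 2-subsets of [7].
spec(A) ≈ [10.0, 1.0, -4.0] (distinct, 5 d.p.).
ϑ = −N·λ_min/(λ_max−λ_min) = −21·(-4)/(10−(-4)) = 6.
Numerically 6.00000000.

6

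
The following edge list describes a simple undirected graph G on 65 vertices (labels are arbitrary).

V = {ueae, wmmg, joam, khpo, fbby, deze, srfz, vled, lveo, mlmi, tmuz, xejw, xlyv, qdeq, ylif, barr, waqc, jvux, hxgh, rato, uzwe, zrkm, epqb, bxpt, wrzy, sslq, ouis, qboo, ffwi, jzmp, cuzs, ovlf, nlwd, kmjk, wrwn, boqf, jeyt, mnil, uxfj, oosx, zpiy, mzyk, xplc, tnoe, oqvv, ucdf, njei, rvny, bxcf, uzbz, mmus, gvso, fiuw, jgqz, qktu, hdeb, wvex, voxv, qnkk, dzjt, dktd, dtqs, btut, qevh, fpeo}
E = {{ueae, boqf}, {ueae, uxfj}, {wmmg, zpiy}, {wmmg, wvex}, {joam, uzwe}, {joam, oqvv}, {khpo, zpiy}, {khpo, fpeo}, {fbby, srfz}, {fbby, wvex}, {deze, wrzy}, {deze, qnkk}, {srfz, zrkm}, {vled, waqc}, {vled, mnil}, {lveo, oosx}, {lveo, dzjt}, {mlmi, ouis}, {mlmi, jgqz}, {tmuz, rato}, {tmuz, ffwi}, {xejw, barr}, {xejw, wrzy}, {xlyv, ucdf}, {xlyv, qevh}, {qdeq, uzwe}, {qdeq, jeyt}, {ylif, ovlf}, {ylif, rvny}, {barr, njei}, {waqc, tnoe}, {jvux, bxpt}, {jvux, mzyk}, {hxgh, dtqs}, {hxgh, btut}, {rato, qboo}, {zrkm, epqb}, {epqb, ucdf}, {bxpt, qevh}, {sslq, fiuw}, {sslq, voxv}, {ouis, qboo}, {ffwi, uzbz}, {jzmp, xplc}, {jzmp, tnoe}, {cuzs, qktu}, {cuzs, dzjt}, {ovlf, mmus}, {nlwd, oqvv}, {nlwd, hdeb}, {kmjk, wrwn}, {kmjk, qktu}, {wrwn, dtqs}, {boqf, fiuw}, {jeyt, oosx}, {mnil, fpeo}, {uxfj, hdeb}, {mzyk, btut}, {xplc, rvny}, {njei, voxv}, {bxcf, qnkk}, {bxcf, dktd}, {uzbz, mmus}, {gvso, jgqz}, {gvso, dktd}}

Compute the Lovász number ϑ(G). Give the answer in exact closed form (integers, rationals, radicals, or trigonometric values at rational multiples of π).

65*cos(pi/65)/(cos(pi/65) + 1)

deg(njei) = 2; N(njei) = {barr, voxv}.
deg(wmmg) = 2; N(wmmg) = {zpiy, wvex}.
N(fbby) = {srfz, wvex}, |N(fbby)| = 2.
Vertex dzjt has 2 neighbors: lveo, cuzs.
Regular of degree 2 on 65 vertices: the odd cycle C_{65}.
A has 33 distinct eigenvalues ≈ [2.0, 1.9907, 1.9627, 1.9165, 1.8523, 1.7709, 1.6729, 1.5593, 1.4312, 1.2897, 1.1361, 0.972, 0.7987, 0.618, 0.4316, 0.2411, 0.0483, -0.1449, -0.3367, -0.5254, -0.7092, -0.8864, -1.0553, -1.2143, -1.362, -1.497, -1.618, -1.7239, -1.8137, -1.8866, -1.9419, -1.979, -1.9977].
With N=65: ϑ(G) = 65·(-(-1)*2*cos(pi/65))/(2−(-2*cos(pi/65))) = 65*cos(pi/65)/(cos(pi/65) + 1).
ϑ(G) ≈ 32.48101.
Lovász sandwich 32 ≤ 65*cos(pi/65)/(cos(pi/65) + 1) ≤ 33: both strict.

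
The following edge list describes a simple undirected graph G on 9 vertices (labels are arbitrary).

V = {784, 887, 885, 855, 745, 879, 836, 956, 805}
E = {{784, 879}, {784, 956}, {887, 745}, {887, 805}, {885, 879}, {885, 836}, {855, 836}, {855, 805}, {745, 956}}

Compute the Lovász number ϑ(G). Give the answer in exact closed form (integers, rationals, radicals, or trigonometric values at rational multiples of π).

9*cos(pi/9)/(cos(pi/9) + 1)

N(745) = {887, 956}, |N(745)| = 2.
deg(836) = 2; N(836) = {885, 855}.
Vertex 956 has 2 neighbors: 784, 745.
N(805) = {887, 855}, |N(805)| = 2.
Every vertex has degree 2 (N=9); a single 9-cycle (edge-transitive).
The 5 distinct eigenvalues: [2.0, 1.532, 0.347, -1.0, -1.879].
λ_max=2, λ_min=-2*cos(pi/9); ϑ = −9·λ_min/(λ_max−λ_min) = 9*cos(pi/9)/(cos(pi/9) + 1).
= 4.3601… (decimal).
α=4, χ(Ḡ)=5; ϑ=9*cos(pi/9)/(cos(pi/9) + 1) lies between (both strict).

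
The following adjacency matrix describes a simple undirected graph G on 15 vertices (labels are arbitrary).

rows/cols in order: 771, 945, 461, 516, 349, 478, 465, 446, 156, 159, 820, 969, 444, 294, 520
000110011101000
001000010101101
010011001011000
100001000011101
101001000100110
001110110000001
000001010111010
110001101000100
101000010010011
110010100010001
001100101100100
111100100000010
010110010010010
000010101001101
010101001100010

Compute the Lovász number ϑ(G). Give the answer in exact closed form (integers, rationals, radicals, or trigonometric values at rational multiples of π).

N(820) = {461, 516, 465, 156, 159, 444}, |N(820)| = 6.
N(945) = {461, 446, 159, 969, 444, 520}, |N(945)| = 6.
N(444) = {945, 516, 349, 446, 820, 294}, |N(444)| = 6.
deg(349) = 6; N(349) = {771, 461, 478, 159, 444, 294}.
Regular of degree 6 on 15 vertices: this is K(6,2), the Kneser graph.
spec(A) ≈ [6.0, 1.0, -3.0] (distinct, 3 d.p.).
Lovász (edge-transitive): ϑ = −15·(-3)/((6)−(-3)) = 5.
ϑ(G) ≈ 5.0000.

5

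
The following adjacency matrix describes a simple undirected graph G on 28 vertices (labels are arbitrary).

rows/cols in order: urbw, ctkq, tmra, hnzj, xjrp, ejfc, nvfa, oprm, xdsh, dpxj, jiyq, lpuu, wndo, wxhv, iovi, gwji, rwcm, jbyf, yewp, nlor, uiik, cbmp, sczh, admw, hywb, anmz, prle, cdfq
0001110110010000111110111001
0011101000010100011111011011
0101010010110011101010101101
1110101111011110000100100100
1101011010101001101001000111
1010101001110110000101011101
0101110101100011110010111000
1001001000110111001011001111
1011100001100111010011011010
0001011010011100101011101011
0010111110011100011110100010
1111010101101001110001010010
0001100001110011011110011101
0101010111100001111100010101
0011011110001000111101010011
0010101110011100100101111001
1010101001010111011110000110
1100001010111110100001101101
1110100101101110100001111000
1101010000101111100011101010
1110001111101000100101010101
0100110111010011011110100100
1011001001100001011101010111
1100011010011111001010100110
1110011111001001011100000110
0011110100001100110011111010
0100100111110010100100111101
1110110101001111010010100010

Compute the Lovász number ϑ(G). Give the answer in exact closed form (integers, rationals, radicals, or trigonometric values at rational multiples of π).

7

deg(tmra) = 15; N(tmra) = {ctkq, hnzj, ejfc, xdsh, jiyq, lpuu, iovi, gwji, rwcm, yewp, uiik, sczh, hywb, anmz, cdfq}.
Vertex cdfq has 15 neighbors: urbw, ctkq, tmra, xjrp, ejfc, oprm, dpxj, wndo, wxhv, iovi, gwji, jbyf, uiik, sczh, prle.
deg(lpuu) = 15; N(lpuu) = {urbw, ctkq, tmra, hnzj, ejfc, oprm, dpxj, jiyq, wndo, gwji, rwcm, jbyf, cbmp, admw, prle}.
deg(urbw) = 15; N(urbw) = {hnzj, xjrp, ejfc, oprm, xdsh, lpuu, rwcm, jbyf, yewp, nlor, uiik, sczh, admw, hywb, cdfq}.
Regular of degree 15 on 28 vertices: Kneser-type, 2-subsets of [8].
The 3 distinct eigenvalues: [15.0, 1.0, -5.0].
λ_max=15, λ_min=-5; ϑ = −28·λ_min/(λ_max−λ_min) = 7.
≈ 7.0000000 (to 7 d.p.).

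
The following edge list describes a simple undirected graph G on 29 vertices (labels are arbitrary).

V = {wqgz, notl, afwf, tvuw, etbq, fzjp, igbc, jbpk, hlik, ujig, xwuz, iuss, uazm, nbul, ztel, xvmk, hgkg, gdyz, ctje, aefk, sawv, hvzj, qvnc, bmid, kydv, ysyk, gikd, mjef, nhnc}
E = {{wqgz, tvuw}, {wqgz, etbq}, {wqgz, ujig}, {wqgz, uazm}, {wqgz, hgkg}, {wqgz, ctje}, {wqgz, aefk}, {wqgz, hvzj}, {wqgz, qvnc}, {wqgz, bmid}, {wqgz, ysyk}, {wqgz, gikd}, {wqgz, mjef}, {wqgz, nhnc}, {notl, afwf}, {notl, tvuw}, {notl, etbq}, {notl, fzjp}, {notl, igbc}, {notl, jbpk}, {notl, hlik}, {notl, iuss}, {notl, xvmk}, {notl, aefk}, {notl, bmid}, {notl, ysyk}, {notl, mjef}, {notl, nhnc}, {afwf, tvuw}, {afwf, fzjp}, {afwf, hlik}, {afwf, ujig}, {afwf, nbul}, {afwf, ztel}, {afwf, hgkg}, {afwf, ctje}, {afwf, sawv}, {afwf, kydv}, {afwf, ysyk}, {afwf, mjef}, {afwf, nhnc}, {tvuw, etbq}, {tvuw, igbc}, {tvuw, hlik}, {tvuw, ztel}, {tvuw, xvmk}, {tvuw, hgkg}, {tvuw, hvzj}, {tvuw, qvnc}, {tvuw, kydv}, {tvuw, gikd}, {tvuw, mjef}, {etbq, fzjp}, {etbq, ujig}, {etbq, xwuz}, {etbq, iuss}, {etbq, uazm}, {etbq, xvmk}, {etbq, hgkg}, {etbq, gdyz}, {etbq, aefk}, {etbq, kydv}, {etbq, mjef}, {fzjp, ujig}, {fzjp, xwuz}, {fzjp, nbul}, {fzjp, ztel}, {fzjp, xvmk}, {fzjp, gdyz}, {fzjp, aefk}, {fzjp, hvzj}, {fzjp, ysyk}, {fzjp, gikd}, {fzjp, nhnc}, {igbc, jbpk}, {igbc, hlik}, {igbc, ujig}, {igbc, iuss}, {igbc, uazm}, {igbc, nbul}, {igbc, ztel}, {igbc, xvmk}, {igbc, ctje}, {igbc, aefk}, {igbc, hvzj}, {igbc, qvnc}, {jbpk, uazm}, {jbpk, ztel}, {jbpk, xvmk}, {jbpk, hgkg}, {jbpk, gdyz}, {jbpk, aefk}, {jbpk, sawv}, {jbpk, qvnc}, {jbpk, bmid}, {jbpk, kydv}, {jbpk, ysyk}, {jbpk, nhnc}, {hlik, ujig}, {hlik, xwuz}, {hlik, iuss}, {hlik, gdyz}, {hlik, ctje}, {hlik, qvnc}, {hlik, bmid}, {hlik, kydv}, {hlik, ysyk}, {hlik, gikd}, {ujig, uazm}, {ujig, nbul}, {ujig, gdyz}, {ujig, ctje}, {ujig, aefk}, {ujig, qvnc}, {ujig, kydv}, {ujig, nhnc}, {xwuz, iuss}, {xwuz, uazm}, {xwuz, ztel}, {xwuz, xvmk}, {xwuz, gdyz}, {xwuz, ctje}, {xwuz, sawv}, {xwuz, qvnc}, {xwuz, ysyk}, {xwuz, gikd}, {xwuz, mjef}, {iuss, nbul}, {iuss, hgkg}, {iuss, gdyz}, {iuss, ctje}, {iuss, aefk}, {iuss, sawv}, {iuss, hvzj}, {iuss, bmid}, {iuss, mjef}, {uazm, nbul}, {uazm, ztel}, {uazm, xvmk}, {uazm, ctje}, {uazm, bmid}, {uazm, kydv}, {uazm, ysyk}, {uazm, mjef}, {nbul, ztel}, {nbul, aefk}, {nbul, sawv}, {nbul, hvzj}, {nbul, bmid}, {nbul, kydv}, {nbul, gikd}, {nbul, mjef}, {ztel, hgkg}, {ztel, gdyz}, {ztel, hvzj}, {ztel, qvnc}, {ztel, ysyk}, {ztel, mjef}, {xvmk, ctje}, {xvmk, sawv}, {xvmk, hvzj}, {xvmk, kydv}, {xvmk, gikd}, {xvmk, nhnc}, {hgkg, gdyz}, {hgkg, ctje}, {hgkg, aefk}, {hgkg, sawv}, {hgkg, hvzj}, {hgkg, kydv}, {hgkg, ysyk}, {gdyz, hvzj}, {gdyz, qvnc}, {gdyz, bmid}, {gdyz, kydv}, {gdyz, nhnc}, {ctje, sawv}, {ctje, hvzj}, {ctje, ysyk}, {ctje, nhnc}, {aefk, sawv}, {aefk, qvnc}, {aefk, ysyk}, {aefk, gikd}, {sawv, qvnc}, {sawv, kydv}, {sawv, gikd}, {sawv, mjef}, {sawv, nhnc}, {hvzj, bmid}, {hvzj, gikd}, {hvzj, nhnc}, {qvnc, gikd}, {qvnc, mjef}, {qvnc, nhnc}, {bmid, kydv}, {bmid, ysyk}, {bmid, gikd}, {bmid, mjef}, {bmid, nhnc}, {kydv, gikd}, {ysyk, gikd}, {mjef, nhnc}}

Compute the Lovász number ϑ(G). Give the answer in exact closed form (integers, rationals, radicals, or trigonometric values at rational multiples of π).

sqrt(29)

deg(ysyk) = 14; N(ysyk) = {wqgz, notl, afwf, fzjp, jbpk, hlik, xwuz, uazm, ztel, hgkg, ctje, aefk, bmid, gikd}.
deg(sawv) = 14; N(sawv) = {afwf, jbpk, xwuz, iuss, nbul, xvmk, hgkg, ctje, aefk, qvnc, kydv, gikd, mjef, nhnc}.
N(notl) = {afwf, tvuw, etbq, fzjp, igbc, jbpk, hlik, iuss, xvmk, aefk, bmid, ysyk, mjef, nhnc}, |N(notl)| = 14.
N(xvmk) = {notl, tvuw, etbq, fzjp, igbc, jbpk, xwuz, uazm, ctje, sawv, hvzj, kydv, gikd, nhnc}, |N(xvmk)| = 14.
G on 29 vertices is 14-regular; strongly regular (29,14,6,7).
Distinct eigenvalues (to 3 d.p.): [14.0, 2.193, -3.193].
With N=29: ϑ(G) = 29·(-(-sqrt(29)/2 - 1/2))/(14−(-sqrt(29)/2 - 1/2)) = sqrt(29).
Numerically 5.385164807.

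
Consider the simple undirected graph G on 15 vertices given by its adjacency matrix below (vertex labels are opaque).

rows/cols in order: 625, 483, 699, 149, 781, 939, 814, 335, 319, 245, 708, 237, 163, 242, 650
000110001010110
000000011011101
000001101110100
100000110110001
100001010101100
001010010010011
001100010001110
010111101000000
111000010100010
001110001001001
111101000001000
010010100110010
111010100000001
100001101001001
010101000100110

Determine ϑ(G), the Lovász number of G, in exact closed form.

5

deg(163) = 6; N(163) = {625, 483, 699, 781, 814, 650}.
N(245) = {699, 149, 781, 319, 237, 650}, |N(245)| = 6.
N(149) = {625, 814, 335, 245, 708, 650}, |N(149)| = 6.
N(708) = {625, 483, 699, 149, 939, 237}, |N(708)| = 6.
Regular of degree 6 on 15 vertices: this is K(6,2), the Kneser graph.
The 3 distinct eigenvalues: [6.0, 1.0, -3.0].
Lovász: ϑ = −15(-3)/(6+-1*(-3)) = 5.
ϑ(G) ≈ 5.0000.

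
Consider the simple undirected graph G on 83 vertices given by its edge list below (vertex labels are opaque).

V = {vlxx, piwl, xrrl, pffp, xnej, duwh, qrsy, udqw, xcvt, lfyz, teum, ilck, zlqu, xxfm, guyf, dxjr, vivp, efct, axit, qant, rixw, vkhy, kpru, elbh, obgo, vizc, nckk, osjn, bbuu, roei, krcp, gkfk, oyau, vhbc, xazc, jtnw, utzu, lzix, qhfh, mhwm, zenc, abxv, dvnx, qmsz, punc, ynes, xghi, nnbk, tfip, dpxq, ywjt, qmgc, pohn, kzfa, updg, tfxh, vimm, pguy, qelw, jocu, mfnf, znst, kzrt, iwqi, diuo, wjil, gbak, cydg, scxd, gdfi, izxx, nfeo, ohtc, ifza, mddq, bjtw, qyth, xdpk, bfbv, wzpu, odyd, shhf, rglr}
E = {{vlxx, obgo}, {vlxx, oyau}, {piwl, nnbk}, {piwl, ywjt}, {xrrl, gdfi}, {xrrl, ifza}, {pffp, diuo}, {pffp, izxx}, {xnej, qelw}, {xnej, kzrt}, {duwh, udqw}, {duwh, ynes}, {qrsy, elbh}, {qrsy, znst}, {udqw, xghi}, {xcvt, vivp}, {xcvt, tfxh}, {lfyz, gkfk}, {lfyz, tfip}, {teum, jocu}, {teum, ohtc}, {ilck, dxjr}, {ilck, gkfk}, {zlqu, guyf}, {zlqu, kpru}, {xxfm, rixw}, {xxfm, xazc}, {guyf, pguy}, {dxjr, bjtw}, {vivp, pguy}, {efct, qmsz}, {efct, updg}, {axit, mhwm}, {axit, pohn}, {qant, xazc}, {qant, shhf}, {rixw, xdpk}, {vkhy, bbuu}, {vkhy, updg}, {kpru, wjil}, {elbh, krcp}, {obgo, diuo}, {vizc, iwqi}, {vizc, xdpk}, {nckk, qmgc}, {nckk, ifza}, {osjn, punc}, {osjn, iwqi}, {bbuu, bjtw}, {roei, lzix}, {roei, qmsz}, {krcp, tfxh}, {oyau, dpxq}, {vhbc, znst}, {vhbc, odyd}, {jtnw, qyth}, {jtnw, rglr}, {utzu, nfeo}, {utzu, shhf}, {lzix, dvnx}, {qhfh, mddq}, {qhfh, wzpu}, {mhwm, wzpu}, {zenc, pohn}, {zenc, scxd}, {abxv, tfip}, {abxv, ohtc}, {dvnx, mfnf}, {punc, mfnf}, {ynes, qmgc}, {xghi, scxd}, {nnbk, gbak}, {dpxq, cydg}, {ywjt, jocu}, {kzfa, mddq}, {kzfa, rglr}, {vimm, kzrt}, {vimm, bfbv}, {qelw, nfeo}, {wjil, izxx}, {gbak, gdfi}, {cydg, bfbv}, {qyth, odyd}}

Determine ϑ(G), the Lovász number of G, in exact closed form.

83*cos(pi/83)/(cos(pi/83) + 1)

N(tfip) = {lfyz, abxv}, |N(tfip)| = 2.
deg(guyf) = 2; N(guyf) = {zlqu, pguy}.
Vertex lzix has 2 neighbors: roei, dvnx.
Vertex diuo has 2 neighbors: pffp, obgo.
Every vertex has degree 2 (N=83); a single 83-cycle (edge-transitive).
A has 42 distinct eigenvalues ≈ [2.0, 1.99427, 1.97712, 1.94865, 1.90901, 1.85844, 1.79722, 1.72571, 1.64431, 1.5535, 1.45378, 1.34575, 1.23, 1.1072, 0.97807, 0.84333, 0.70376, 0.56016, 0.41335, 0.26418, 0.11349, -0.03785, -0.18897, -0.33901, -0.48711, -0.63242, -0.7741, -0.91135, -1.04338, -1.16944, -1.28879, -1.40077, -1.50472, -1.60005, -1.68622, -1.76273, -1.82914, -1.88507, -1.93021, -1.96429, -1.98712, -1.99857].
With N=83: ϑ(G) = 83·(-(-1)*2*cos(pi/83))/(2−(-2*cos(pi/83))) = 83*cos(pi/83)/(cos(pi/83) + 1).
≈ 41.485133 (to 6 d.p.).
Lovász sandwich 41 ≤ 83*cos(pi/83)/(cos(pi/83) + 1) ≤ 42: both strict.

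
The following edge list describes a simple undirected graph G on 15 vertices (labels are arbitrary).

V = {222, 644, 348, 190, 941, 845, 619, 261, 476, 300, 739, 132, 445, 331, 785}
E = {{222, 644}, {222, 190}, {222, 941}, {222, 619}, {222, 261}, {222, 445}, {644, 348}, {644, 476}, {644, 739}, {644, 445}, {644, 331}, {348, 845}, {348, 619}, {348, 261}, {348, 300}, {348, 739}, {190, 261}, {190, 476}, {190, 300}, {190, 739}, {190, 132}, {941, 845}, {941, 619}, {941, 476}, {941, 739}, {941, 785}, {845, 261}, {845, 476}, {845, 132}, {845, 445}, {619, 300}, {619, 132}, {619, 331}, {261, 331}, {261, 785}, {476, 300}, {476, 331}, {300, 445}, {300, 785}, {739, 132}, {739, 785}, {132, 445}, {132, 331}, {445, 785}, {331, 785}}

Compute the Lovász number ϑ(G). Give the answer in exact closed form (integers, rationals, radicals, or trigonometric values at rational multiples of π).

Vertex 941 has 6 neighbors: 222, 845, 619, 476, 739, 785.
Vertex 132 has 6 neighbors: 190, 845, 619, 739, 445, 331.
Vertex 300 has 6 neighbors: 348, 190, 619, 476, 445, 785.
N(476) = {644, 190, 941, 845, 300, 331}, |N(476)| = 6.
6-regular, N=15; this is K(6,2), the Kneser graph.
The 3 distinct eigenvalues: [6.0, 1.0, -3.0].
Lovász (edge-transitive): ϑ = −15·(-3)/((6)−(-3)) = 5.
Numerically 5.0000.

5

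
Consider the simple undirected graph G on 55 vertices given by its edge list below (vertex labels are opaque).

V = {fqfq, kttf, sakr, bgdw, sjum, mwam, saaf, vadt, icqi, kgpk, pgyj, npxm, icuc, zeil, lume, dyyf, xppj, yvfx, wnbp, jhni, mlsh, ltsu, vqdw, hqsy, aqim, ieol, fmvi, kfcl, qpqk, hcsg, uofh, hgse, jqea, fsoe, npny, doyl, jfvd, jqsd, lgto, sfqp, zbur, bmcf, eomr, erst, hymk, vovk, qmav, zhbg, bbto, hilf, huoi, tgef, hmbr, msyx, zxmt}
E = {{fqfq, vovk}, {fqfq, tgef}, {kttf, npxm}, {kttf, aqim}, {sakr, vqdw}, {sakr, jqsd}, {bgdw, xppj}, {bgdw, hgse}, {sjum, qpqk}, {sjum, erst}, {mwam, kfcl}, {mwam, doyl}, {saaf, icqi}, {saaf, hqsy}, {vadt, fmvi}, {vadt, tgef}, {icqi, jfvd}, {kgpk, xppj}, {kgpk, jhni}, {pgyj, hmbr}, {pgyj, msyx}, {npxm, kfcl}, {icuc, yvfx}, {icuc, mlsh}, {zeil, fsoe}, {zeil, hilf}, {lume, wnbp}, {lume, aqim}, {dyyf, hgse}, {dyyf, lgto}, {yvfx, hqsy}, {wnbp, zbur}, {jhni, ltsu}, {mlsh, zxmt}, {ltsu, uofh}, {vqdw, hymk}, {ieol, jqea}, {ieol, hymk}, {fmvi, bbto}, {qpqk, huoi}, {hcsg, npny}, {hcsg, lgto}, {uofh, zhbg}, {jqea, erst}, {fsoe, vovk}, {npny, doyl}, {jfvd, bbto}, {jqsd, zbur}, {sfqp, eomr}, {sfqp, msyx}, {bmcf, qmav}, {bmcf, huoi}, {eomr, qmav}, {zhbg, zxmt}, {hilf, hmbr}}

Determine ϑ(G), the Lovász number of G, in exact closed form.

55*cos(pi/55)/(cos(pi/55) + 1)

Vertex dyyf has 2 neighbors: hgse, lgto.
N(pgyj) = {hmbr, msyx}, |N(pgyj)| = 2.
Vertex saaf has 2 neighbors: icqi, hqsy.
deg(hmbr) = 2; N(hmbr) = {pgyj, hilf}.
Regular of degree 2 on 55 vertices: connected 2-regular on 55 ⇒ C_{55}.
The 28 distinct eigenvalues: [2.0, 1.98696, 1.94802, 1.88369, 1.7948, 1.68251, 1.54828, 1.39388, 1.2213, 1.03279, 0.83083, 0.61803, 0.39718, 0.17115, -0.05711, -0.28463, -0.50844, -0.72562, -0.93333, -1.12889, -1.30972, -1.47348, -1.61803, -1.74149, -1.84225, -1.91899, -1.97071, -1.99674].
−55·(-2*cos(pi/55)) / ((2)−(-2*cos(pi/55))) = 55*cos(pi/55)/(cos(pi/55) + 1) = ϑ(G).
≈ 27.4775569 (to 7 d.p.).
α=27, χ(Ḡ)=28; ϑ=55*cos(pi/55)/(cos(pi/55) + 1) lies between (both strict).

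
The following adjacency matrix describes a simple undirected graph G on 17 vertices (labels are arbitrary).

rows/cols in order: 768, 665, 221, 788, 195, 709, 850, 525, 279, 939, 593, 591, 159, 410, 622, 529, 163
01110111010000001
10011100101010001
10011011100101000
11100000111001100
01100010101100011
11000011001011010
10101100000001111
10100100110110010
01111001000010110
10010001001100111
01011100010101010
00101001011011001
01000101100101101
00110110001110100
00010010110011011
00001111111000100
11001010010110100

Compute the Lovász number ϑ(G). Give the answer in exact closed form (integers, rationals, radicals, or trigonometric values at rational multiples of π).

sqrt(17)

deg(850) = 8; N(850) = {768, 221, 195, 709, 410, 622, 529, 163}.
N(939) = {768, 788, 525, 593, 591, 622, 529, 163}, |N(939)| = 8.
N(593) = {665, 788, 195, 709, 939, 591, 410, 529}, |N(593)| = 8.
deg(768) = 8; N(768) = {665, 221, 788, 709, 850, 525, 939, 163}.
deg(v) = 8 for all v (|V|=17); Paley(17): SR with (k,λ,μ)=(8,3,4).
The 3 distinct eigenvalues: [8.0, 1.561553, -2.561553].
λ_max=8, λ_min=-sqrt(17)/2 - 1/2; ϑ = −17·λ_min/(λ_max−λ_min) = sqrt(17).
= 4.123105626… (decimal).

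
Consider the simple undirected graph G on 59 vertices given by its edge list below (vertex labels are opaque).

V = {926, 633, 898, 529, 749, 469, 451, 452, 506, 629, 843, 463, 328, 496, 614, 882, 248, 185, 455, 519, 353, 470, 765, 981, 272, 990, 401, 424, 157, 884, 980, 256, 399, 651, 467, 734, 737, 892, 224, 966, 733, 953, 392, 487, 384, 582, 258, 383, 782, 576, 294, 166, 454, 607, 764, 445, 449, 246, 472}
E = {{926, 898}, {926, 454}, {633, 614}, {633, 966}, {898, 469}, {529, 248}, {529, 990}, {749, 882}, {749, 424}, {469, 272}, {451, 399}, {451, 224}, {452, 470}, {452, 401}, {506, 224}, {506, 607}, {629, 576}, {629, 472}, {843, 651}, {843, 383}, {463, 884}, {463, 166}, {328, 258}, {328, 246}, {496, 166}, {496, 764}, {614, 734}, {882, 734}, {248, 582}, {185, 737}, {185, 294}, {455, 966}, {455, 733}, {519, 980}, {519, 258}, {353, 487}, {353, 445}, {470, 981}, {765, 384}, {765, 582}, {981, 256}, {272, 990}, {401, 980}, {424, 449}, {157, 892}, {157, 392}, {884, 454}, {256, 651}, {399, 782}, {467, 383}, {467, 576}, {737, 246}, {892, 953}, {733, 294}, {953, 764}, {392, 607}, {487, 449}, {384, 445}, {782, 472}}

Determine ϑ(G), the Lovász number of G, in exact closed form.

Vertex 328 has 2 neighbors: 258, 246.
N(782) = {399, 472}, |N(782)| = 2.
deg(445) = 2; N(445) = {353, 384}.
deg(487) = 2; N(487) = {353, 449}.
deg(v) = 2 for all v (|V|=59); connected 2-regular on 59 ⇒ C_{59}.
A has 30 distinct eigenvalues ≈ [2.0, 1.989, 1.955, 1.899, 1.821, 1.723, 1.605, 1.47, 1.317, 1.15, 0.969, 0.778, 0.577, 0.371, 0.16, -0.053, -0.265, -0.475, -0.678, -0.875, -1.061, -1.235, -1.395, -1.54, -1.667, -1.775, -1.863, -1.93, -1.975, -1.997].
−59·(-2*cos(pi/59)) / ((2)−(-2*cos(pi/59))) = 59*cos(pi/59)/(cos(pi/59) + 1) = ϑ(G).
ϑ(G) ≈ 29.4790799.
α=29, χ(Ḡ)=30; ϑ=59*cos(pi/59)/(cos(pi/59) + 1) lies between (both strict).

59*cos(pi/59)/(cos(pi/59) + 1)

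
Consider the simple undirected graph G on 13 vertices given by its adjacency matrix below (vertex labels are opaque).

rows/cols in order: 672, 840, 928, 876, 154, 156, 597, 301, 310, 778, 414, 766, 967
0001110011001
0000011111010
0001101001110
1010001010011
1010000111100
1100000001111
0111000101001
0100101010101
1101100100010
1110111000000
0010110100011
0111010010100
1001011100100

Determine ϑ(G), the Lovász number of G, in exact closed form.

sqrt(13)

deg(766) = 6; N(766) = {840, 928, 876, 156, 310, 414}.
Vertex 672 has 6 neighbors: 876, 154, 156, 310, 778, 967.
N(414) = {928, 154, 156, 301, 766, 967}, |N(414)| = 6.
Vertex 967 has 6 neighbors: 672, 876, 156, 597, 301, 414.
G on 13 vertices is 6-regular; SR(13,6,2,3) — a Paley graph.
The 3 distinct eigenvalues: [6.0, 1.302776, -2.302776].
With N=13: ϑ(G) = 13·(-(-sqrt(13)/2 - 1/2))/(6−(-sqrt(13)/2 - 1/2)) = sqrt(13).
≈ 3.60555128 (to 8 d.p.).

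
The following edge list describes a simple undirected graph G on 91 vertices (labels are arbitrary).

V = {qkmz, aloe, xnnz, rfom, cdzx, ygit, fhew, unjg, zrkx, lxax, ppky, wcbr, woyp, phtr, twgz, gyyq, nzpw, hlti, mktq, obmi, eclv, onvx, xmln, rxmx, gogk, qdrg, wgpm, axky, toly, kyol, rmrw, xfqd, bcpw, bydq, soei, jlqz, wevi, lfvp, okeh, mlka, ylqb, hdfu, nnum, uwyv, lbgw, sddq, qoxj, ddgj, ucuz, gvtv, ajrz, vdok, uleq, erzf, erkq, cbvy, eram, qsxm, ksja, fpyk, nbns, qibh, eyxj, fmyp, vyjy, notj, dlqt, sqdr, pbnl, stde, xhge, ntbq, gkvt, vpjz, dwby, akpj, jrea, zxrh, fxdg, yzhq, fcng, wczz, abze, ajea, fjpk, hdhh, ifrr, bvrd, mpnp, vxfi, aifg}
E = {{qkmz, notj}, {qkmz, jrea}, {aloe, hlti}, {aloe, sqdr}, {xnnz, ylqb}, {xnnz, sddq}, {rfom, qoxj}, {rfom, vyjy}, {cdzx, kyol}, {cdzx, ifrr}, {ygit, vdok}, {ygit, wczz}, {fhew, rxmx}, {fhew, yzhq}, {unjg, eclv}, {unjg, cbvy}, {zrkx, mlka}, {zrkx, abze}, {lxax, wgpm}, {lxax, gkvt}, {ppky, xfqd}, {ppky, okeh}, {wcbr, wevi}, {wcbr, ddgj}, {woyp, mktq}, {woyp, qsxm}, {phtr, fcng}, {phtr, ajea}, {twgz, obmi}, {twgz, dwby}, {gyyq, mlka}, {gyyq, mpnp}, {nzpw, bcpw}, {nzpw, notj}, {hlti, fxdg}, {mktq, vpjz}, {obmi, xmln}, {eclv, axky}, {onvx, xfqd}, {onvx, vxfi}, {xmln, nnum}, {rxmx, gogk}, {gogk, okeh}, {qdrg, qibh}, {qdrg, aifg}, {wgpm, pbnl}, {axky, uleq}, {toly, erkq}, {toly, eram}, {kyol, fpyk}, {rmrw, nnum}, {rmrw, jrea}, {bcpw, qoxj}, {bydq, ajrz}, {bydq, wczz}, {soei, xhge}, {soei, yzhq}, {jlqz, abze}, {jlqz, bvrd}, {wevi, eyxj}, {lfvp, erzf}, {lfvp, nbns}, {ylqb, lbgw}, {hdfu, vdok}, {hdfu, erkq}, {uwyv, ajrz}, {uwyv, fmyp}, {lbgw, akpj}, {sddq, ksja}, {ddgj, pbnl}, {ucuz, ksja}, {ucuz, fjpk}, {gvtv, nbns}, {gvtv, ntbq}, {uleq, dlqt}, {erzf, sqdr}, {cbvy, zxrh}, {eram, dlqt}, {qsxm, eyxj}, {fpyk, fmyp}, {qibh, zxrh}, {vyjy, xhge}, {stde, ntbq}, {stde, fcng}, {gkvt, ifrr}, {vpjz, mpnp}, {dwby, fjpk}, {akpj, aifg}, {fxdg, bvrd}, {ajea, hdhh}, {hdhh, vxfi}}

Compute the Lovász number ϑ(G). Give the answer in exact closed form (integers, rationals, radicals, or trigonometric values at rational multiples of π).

91*cos(pi/91)/(cos(pi/91) + 1)

Vertex ajea has 2 neighbors: phtr, hdhh.
deg(cbvy) = 2; N(cbvy) = {unjg, zxrh}.
N(nzpw) = {bcpw, notj}, |N(nzpw)| = 2.
N(gkvt) = {lxax, ifrr}, |N(gkvt)| = 2.
G on 91 vertices is 2-regular; a single 91-cycle (edge-transitive).
The 46 distinct eigenvalues: [2.0, 1.995, 1.981, 1.957, 1.924, 1.882, 1.831, 1.771, 1.703, 1.626, 1.542, 1.45, 1.352, 1.247, 1.136, 1.02, 0.899, 0.773, 0.644, 0.512, 0.377, 0.241, 0.104, -0.035, -0.172, -0.309, -0.445, -0.579, -0.709, -0.837, -0.96, -1.079, -1.192, -1.3, -1.402, -1.497, -1.585, -1.665, -1.738, -1.802, -1.858, -1.904, -1.942, -1.97, -1.989, -1.999].
Lovász: ϑ = −91(-2*cos(pi/91))/(2+-(-1)*2*cos(pi/91)) = 91*cos(pi/91)/(cos(pi/91) + 1).
= 45.48644016… (decimal).
Lovász sandwich 45 ≤ 91*cos(pi/91)/(cos(pi/91) + 1) ≤ 46: both strict.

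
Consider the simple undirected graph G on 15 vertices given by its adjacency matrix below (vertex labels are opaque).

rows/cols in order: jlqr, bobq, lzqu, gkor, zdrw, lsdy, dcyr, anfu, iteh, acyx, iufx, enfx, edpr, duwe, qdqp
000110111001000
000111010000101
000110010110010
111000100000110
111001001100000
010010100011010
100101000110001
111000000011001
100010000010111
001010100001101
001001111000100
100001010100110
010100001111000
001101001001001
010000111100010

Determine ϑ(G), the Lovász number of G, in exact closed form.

Vertex dcyr has 6 neighbors: jlqr, gkor, lsdy, acyx, iufx, qdqp.
N(zdrw) = {jlqr, bobq, lzqu, lsdy, iteh, acyx}, |N(zdrw)| = 6.
deg(iufx) = 6; N(iufx) = {lzqu, lsdy, dcyr, anfu, iteh, edpr}.
Vertex enfx has 6 neighbors: jlqr, lsdy, anfu, acyx, edpr, duwe.
deg(v) = 6 for all v (|V|=15); this is K(6,2), the Kneser graph.
A has 3 distinct eigenvalues ≈ [6.0, 1.0, -3.0].
−15·(-3) / ((6)−(-3)) = 5 = ϑ(G).
≈ 5.000000 (to 6 d.p.).

5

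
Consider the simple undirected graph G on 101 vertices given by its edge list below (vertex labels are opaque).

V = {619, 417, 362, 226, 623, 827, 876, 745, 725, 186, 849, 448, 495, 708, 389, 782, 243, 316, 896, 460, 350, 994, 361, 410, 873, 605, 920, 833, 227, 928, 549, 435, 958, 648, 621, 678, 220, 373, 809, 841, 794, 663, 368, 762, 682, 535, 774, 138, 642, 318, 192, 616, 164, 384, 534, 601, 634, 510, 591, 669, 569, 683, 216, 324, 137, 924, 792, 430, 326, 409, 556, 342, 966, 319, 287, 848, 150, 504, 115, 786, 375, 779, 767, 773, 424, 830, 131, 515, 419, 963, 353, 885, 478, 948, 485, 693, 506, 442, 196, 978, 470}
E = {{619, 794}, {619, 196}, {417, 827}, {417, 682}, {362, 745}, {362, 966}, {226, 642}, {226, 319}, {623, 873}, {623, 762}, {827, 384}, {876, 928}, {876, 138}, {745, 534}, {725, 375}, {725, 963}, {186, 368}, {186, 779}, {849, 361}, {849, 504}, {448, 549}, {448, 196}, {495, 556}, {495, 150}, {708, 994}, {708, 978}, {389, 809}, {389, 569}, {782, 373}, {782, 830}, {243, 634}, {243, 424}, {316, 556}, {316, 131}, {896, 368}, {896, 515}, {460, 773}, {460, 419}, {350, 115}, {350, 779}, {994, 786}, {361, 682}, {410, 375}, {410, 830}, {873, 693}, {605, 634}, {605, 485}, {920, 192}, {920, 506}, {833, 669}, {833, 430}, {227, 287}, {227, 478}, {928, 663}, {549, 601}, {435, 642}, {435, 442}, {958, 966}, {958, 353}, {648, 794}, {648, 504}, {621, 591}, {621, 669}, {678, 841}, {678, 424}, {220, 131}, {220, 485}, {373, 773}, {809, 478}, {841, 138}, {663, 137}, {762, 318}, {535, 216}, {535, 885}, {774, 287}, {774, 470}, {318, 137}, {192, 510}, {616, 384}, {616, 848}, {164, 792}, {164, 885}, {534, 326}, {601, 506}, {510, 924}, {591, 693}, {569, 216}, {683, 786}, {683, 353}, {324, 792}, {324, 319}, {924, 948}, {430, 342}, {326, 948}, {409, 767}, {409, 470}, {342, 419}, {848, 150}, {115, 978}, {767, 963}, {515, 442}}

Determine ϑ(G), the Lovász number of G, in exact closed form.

Vertex 708 has 2 neighbors: 994, 978.
N(186) = {368, 779}, |N(186)| = 2.
N(504) = {849, 648}, |N(504)| = 2.
deg(896) = 2; N(896) = {368, 515}.
deg(v) = 2 for all v (|V|=101); this is C_{101}, the 101-cycle.
The 51 distinct eigenvalues: [2.0, 1.996131, 1.98454, 1.96527, 1.938398, 1.904026, 1.862288, 1.813345, 1.757387, 1.694629, 1.625316, 1.549714, 1.468117, 1.38084, 1.288221, 1.190618, 1.088408, 0.981988, 0.871769, 0.758177, 0.641652, 0.522644, 0.401614, 0.279031, 0.155368, 0.031104, -0.093281, -0.217304, -0.340487, -0.462353, -0.582429, -0.700253, -0.815367, -0.927327, -1.035699, -1.140065, -1.240019, -1.335176, -1.425168, -1.509646, -1.588283, -1.660776, -1.726843, -1.78623, -1.838706, -1.884069, -1.922142, -1.952779, -1.975861, -1.991299, -1.999033].
−101·(-2*cos(pi/101)) / ((2)−(-2*cos(pi/101))) = 101*cos(pi/101)/(cos(pi/101) + 1) = ϑ(G).
ϑ(G) ≈ 50.48778317.
α=50, χ(Ḡ)=51; ϑ=101*cos(pi/101)/(cos(pi/101) + 1) lies between (both strict).

101*cos(pi/101)/(cos(pi/101) + 1)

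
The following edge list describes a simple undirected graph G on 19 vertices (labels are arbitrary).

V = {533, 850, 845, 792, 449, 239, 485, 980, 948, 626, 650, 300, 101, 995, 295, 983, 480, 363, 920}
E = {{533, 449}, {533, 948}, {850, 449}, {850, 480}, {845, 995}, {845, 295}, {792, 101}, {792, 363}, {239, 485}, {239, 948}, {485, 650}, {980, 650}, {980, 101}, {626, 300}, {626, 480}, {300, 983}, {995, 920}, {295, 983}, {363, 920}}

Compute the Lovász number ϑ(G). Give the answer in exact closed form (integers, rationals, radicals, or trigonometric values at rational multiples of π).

19*cos(pi/19)/(cos(pi/19) + 1)

Vertex 295 has 2 neighbors: 845, 983.
Vertex 983 has 2 neighbors: 300, 295.
deg(480) = 2; N(480) = {850, 626}.
N(920) = {995, 363}, |N(920)| = 2.
G on 19 vertices is 2-regular; connected 2-regular on 19 ⇒ C_{19}.
spec(A) ≈ [2.0, 1.892, 1.578, 1.094, 0.491, -0.165, -0.803, -1.355, -1.759, -1.973] (distinct, 3 d.p.).
With N=19: ϑ(G) = 19·(-(-1)*2*cos(pi/19))/(2−(-2*cos(pi/19))) = 19*cos(pi/19)/(cos(pi/19) + 1).
= 9.43477… (decimal).
9 ≤ 19*cos(pi/19)/(cos(pi/19) + 1) ≤ 10: both strict.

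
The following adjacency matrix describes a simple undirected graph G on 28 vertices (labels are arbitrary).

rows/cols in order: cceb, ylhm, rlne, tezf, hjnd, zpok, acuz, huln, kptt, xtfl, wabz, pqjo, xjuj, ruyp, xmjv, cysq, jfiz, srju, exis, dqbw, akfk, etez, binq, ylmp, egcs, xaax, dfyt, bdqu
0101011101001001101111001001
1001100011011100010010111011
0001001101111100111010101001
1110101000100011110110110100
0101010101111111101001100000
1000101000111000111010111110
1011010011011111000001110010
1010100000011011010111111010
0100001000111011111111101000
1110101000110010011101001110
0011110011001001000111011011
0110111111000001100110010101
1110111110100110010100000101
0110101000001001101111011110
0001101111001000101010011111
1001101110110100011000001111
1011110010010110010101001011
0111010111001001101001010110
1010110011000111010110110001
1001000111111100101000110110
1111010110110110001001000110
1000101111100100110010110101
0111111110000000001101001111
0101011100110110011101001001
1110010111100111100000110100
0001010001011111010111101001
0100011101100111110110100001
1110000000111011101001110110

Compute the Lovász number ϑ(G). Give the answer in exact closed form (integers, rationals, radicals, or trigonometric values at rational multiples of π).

N(acuz) = {cceb, rlne, tezf, zpok, kptt, xtfl, pqjo, xjuj, ruyp, xmjv, cysq, etez, binq, ylmp, dfyt}, |N(acuz)| = 15.
Vertex pqjo has 15 neighbors: ylhm, rlne, hjnd, zpok, acuz, huln, kptt, xtfl, cysq, jfiz, dqbw, akfk, ylmp, xaax, bdqu.
Vertex xjuj has 15 neighbors: cceb, ylhm, rlne, hjnd, zpok, acuz, huln, kptt, wabz, ruyp, xmjv, srju, dqbw, xaax, bdqu.
Vertex huln has 15 neighbors: cceb, rlne, hjnd, pqjo, xjuj, xmjv, cysq, srju, dqbw, akfk, etez, binq, ylmp, egcs, dfyt.
Regular of degree 15 on 28 vertices: this is K(8,2), the Kneser graph.
The 3 distinct eigenvalues: [15.0, 1.0, -5.0].
Lovász (edge-transitive): ϑ = −28·(-5)/((15)−(-5)) = 7.
Numerically 7.00000000.

7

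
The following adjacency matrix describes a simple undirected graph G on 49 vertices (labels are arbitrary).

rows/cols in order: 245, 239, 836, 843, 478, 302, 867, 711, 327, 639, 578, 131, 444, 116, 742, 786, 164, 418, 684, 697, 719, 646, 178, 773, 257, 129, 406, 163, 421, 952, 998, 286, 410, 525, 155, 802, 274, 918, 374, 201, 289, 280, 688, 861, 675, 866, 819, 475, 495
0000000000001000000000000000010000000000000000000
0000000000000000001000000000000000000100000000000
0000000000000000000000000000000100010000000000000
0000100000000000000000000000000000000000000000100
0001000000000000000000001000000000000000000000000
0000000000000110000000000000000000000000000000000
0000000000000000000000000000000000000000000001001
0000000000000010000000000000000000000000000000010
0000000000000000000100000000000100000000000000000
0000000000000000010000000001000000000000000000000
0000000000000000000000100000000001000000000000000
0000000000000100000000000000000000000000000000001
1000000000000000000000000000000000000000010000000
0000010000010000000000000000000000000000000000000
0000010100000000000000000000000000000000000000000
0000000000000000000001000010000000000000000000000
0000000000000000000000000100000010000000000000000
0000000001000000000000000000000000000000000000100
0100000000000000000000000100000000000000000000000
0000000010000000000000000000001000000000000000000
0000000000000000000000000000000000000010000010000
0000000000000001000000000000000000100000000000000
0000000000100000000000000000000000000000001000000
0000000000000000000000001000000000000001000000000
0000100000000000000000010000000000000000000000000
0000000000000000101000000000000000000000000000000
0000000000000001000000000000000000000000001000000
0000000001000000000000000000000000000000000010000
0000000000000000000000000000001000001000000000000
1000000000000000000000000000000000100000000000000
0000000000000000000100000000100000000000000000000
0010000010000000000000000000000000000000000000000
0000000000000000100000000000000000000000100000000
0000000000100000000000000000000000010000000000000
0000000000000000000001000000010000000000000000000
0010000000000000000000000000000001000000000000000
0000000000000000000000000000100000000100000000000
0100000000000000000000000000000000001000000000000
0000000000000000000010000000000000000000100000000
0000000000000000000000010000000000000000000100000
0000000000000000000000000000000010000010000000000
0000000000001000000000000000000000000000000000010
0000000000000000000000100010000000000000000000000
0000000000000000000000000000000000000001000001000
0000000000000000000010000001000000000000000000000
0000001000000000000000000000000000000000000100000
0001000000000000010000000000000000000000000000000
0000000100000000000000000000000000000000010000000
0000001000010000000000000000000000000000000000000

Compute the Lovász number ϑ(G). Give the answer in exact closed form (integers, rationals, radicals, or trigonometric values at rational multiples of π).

N(773) = {257, 201}, |N(773)| = 2.
Vertex 478 has 2 neighbors: 843, 257.
Vertex 843 has 2 neighbors: 478, 819.
N(286) = {836, 327}, |N(286)| = 2.
49-vertex 2-regular graph: this is C_{49}, the 49-cycle.
Distinct eigenvalues (to 3 d.p.): [2.0, 1.984, 1.935, 1.854, 1.743, 1.603, 1.437, 1.247, 1.037, 0.81, 0.569, 0.319, 0.064, -0.192, -0.445, -0.691, -0.925, -1.144, -1.345, -1.523, -1.676, -1.802, -1.898, -1.963, -1.996].
Lovász: ϑ = −49(-2*cos(pi/49))/(2+-(-1)*2*cos(pi/49)) = 49*cos(pi/49)/(cos(pi/49) + 1).
= 24.47481… (decimal).
α=24, χ(Ḡ)=25; ϑ=49*cos(pi/49)/(cos(pi/49) + 1) lies between (both strict).

49*cos(pi/49)/(cos(pi/49) + 1)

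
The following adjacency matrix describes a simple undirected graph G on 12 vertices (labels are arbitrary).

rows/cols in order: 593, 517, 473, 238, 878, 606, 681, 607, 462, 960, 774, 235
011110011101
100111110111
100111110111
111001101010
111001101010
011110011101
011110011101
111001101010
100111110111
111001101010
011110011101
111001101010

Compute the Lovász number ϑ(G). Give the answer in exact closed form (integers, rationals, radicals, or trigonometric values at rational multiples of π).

5

N(607) = {593, 517, 473, 606, 681, 462, 774}, |N(607)| = 7.
Vertex 606 has 8 neighbors: 517, 473, 238, 878, 607, 462, 960, 235.
Vertex 473 has 9 neighbors: 593, 238, 878, 606, 681, 607, 960, 774, 235.
N(878) = {593, 517, 473, 606, 681, 462, 774}, |N(878)| = 7.
K_{5,4,3} (perfect); ϑ(G) = α(G) = max{5,4,3} = 5.
≈ 5.0000 (to 4 d.p.).
5 ≤ 5 ≤ 5: collapsed.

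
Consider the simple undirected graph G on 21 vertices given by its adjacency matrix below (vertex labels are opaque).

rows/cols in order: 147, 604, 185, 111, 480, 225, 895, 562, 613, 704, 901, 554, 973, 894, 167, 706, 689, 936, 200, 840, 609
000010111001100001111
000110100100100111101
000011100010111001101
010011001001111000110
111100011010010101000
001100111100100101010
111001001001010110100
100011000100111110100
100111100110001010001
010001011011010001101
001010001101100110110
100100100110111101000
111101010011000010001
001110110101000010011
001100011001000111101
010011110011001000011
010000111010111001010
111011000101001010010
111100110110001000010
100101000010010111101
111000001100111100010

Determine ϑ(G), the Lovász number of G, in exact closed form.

6

Vertex 895 has 10 neighbors: 147, 604, 185, 225, 613, 554, 894, 706, 689, 200.
Vertex 200 has 10 neighbors: 147, 604, 185, 111, 895, 562, 704, 901, 167, 840.
deg(480) = 10; N(480) = {147, 604, 185, 111, 562, 613, 901, 894, 706, 936}.
deg(185) = 10; N(185) = {480, 225, 895, 901, 973, 894, 167, 936, 200, 609}.
deg(v) = 10 for all v (|V|=21); Kneser K(7,2) on C(7,2)=21 vertices.
A has 3 distinct eigenvalues ≈ [10.0, 1.0, -4.0].
λ_max=10, λ_min=-4; ϑ = −21·λ_min/(λ_max−λ_min) = 6.
≈ 6.000000000 (to 9 d.p.).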